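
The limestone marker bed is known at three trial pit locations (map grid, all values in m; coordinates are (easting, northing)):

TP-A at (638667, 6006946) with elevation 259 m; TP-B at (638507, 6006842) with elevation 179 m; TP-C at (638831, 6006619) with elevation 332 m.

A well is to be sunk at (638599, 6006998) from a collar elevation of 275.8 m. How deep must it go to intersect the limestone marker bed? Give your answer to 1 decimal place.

Two edge vectors: TP-A→TP-B = (-160, -104, -80), TP-A→TP-C = (164, -327, 73).
Normal n = (TP-A→TP-B) × (TP-A→TP-C) = (-33752, -1440, 69376).
So ∂z/∂E = −n_x/n_z = 0.486508303 and ∂z/∂N = −n_y/n_z = 0.020756458.
Intercept c from TP-A: 259 − 310716.80 − 124682.92 = −435140.72.
At (638599, 6006998): z_contact = 310683.72 + 124684.00 − 435140.72 = 227.00 m.
Depth below ground = 275.8 − 227.00 = 48.8 m.

48.8 m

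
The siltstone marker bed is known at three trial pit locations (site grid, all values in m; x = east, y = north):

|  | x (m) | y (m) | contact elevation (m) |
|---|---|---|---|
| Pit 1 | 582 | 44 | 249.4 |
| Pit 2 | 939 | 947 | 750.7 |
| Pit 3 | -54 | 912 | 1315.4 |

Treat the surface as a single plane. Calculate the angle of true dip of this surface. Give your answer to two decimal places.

Let the plane be z = a·x + b·y + c.
Pit 2−Pit 1: 357a + 903b = 501.3;  Pit 3−Pit 1: −636a + 868b = 1066.
Solving gives a = −0.59656, b = 0.79100.
Gradient magnitude |∇z| = √(a² + b²) = √(0.35588 + 0.62568) = 0.99074.
True dip = arctan(0.99074) = 44.73°, dipping toward SE (azimuth ≈ 143°).

44.73°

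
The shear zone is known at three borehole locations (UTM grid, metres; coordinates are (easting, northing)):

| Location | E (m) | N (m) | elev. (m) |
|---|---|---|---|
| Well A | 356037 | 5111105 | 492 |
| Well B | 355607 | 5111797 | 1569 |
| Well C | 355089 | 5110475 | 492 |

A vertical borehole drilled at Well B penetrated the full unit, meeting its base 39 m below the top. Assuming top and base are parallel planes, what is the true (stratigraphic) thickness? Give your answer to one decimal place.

23.5 m

Two edge vectors: Well A→Well B = (-430, 692, 1077), Well A→Well C = (-948, -630, 0).
Normal n = (Well A→Well B) × (Well A→Well C) = (678510, -1020996, 926916).
So ∂z/∂E = −n_x/n_z = −0.73201 and ∂z/∂N = −n_y/n_z = 1.10150.
|∇z| = √(a²+b²) = 1.32255, so dip δ = arctan(1.32255) = 52.91°.
True thickness = vertical thickness × cos δ = 39 × cos 52.91° = 23.5 m.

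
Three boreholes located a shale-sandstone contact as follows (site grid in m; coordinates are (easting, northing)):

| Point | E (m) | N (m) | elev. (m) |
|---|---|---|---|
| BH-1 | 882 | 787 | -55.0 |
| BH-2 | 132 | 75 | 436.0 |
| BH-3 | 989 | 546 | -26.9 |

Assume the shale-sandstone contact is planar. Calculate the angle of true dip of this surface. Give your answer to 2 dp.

25.55°

Let the plane be z = a·E + b·N + c.
BH-2−BH-1: −750a − 712b = 491;  BH-3−BH-1: 107a − 241b = 28.1.
Solving gives a = −0.38268, b = −0.28650.
Gradient magnitude |∇z| = √(a² + b²) = √(0.14644 + 0.08208) = 0.47805.
True dip = arctan(0.47805) = 25.55°, dipping toward NE (azimuth ≈ 053°).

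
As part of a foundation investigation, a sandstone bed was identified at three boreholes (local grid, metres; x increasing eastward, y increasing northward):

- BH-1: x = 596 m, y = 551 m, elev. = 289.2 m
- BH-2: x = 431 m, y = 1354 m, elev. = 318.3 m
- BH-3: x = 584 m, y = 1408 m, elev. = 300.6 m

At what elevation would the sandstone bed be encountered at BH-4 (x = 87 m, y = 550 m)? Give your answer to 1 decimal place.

Let the plane be z = a·x + b·y + c.
BH-2−BH-1: −165a + 803b = 29.1;  BH-3−BH-1: −12a + 857b = 11.4.
Solving gives a = −0.119789, b = 0.011625.
Then c = 289.2 − a·596 − b·551 = 354.19.
At (87, 550): z = −10.4 + 6.4 + 354.19 = 350.2 m.

350.2 m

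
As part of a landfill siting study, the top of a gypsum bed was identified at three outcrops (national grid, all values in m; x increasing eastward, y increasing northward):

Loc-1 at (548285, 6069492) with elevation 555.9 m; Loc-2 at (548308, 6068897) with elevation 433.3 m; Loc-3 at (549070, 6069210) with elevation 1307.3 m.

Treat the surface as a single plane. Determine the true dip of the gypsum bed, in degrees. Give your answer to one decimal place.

Two edge vectors: Loc-1→Loc-2 = (23, -595, -122.6), Loc-1→Loc-3 = (785, -282, 751.4).
Normal n = (Loc-1→Loc-2) × (Loc-1→Loc-3) = (-481656.2, -113523.2, 460589).
So ∂z/∂x = −n_x/n_z = 1.04574 and ∂z/∂y = −n_y/n_z = 0.24647.
Gradient magnitude |∇z| = √(a² + b²) = √(1.09357 + 0.06075) = 1.07439.
True dip = arctan(1.07439) = 47.1°, dipping toward WSW (azimuth ≈ 257°).

47.1°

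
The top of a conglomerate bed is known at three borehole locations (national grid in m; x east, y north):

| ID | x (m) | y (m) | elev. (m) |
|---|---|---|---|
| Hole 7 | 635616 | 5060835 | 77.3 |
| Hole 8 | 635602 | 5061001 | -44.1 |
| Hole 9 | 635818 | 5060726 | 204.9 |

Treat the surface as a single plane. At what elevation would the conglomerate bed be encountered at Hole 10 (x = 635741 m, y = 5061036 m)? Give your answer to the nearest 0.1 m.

-34.4 m

Two edge vectors: Hole 7→Hole 8 = (-14, 166, -121.4), Hole 7→Hole 9 = (202, -109, 127.6).
Normal n = (Hole 7→Hole 8) × (Hole 7→Hole 9) = (7949, -22736.4, -32006).
So ∂z/∂x = −n_x/n_z = 0.248359683 and ∂z/∂y = −n_y/n_z = −0.710379304.
Intercept c from Hole 7: 77.3 − 157861.39 + 3595112.44 = 3437328.36.
At (635741, 5061036): z = 157892.4 − 3595255.2 + 3437328.36 = -34.4 m.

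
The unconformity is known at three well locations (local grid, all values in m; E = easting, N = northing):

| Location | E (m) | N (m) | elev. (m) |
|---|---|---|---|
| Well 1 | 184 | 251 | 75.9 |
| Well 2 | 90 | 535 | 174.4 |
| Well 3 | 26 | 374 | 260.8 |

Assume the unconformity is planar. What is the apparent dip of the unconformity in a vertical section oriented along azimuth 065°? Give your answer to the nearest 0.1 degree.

Two edge vectors: Well 1→Well 2 = (-94, 284, 98.5), Well 1→Well 3 = (-158, 123, 184.9).
Normal n = (Well 1→Well 2) × (Well 1→Well 3) = (40396.1, 1817.6, 33310).
So ∂z/∂E = −n_x/n_z = −1.21273 and ∂z/∂N = −n_y/n_z = −0.05457.
Unit vector along 065° is (sin 65°, cos 65°) = (0.9063, 0.4226).
Slope in that direction = a·(0.9063) + b·(0.4226) = −1.12217.
Apparent dip = arctan|1.12217| = 48.3° (true dip is 50.5°, so apparent ≤ true as expected).

48.3°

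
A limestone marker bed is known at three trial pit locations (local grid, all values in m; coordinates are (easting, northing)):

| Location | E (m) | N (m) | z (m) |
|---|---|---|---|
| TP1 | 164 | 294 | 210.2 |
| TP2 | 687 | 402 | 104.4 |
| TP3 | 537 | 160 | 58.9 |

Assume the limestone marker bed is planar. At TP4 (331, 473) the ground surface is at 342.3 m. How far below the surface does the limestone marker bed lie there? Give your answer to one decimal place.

113.9 m

Two edge vectors: TP1→TP2 = (523, 108, -105.8), TP1→TP3 = (373, -134, -151.3).
Normal n = (TP1→TP2) × (TP1→TP3) = (-30517.6, 39666.5, -110366).
So ∂z/∂E = −n_x/n_z = −0.27651 and ∂z/∂N = −n_y/n_z = 0.35941.
Intercept c from TP1: 210.2 + 45.35 − 105.67 = 149.88.
At (331, 473): z_contact = −91.53 + 170.00 + 149.88 = 228.36 m.
Depth below ground = 342.3 − 228.36 = 113.9 m.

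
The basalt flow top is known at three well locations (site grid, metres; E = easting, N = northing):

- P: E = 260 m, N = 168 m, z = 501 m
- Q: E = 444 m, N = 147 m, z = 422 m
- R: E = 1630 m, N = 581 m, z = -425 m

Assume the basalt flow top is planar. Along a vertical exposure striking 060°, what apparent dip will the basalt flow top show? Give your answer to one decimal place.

36.0°

Two edge vectors: P→Q = (184, -21, -79), P→R = (1370, 413, -926).
Normal n = (P→Q) × (P→R) = (52073, 62154, 104762).
So ∂z/∂E = −n_x/n_z = −0.49706 and ∂z/∂N = −n_y/n_z = −0.59329.
Unit vector along 060° is (sin 60°, cos 60°) = (0.8660, 0.5000).
Slope in that direction = a·(0.8660) + b·(0.5000) = −0.72711.
Apparent dip = arctan|0.72711| = 36.0° (true dip is 37.7°, so apparent ≤ true as expected).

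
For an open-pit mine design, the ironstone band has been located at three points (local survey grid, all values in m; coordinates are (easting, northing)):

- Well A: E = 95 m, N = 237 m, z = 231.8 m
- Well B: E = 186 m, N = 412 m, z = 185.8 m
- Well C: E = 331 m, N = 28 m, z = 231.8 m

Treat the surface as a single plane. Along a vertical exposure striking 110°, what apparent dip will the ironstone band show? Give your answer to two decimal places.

5.04°

Two edge vectors: Well A→Well B = (91, 175, -46), Well A→Well C = (236, -209, 0).
Normal n = (Well A→Well B) × (Well A→Well C) = (-9614, -10856, -60319).
So ∂z/∂E = −n_x/n_z = −0.15939 and ∂z/∂N = −n_y/n_z = −0.17998.
Unit vector along 110° is (sin 110°, cos 110°) = (0.9397, -0.3420).
Slope in that direction = a·(0.9397) + b·(-0.3420) = −0.08822.
Apparent dip = arctan|0.08822| = 5.04° (true dip is 13.5°, so apparent ≤ true as expected).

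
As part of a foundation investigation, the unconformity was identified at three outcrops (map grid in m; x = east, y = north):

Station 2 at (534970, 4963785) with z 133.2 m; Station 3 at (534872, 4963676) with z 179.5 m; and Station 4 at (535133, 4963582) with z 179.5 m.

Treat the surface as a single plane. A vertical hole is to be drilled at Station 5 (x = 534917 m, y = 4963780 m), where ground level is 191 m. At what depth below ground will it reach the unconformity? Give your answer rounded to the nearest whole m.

Let the plane be z = a·x + b·y + c.
Station 3−Station 2: −98a − 109b = 46.3;  Station 4−Station 2: 163a − 203b = 46.3.
Solving gives a = −0.11556252, b = −0.32087040.
Then c = 133.2 − a·534970 − b·4963785 = 1654687.34.
At (534917, 4963780): z_contact = −61816.4 − 1592730.1 + 1654687.34 = 140.9 m.
Depth below ground = 191 − 140.9 = 50 m.

50 m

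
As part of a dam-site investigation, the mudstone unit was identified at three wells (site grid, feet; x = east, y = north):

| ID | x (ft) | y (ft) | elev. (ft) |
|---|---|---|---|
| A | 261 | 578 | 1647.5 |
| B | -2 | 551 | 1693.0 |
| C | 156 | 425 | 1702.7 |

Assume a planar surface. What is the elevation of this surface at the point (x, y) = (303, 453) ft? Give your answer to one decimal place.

Let the plane be z = a·x + b·y + c.
B−A: −263a − 27b = 45.5;  C−A: −105a − 153b = 55.2.
Solving gives a = −0.14627, b = −0.26040.
Then c = 1647.5 − a·261 − b·578 = 1836.19.
At (303, 453): z = −44.3 − 118.0 + 1836.19 = 1673.9 ft.

1673.9 ft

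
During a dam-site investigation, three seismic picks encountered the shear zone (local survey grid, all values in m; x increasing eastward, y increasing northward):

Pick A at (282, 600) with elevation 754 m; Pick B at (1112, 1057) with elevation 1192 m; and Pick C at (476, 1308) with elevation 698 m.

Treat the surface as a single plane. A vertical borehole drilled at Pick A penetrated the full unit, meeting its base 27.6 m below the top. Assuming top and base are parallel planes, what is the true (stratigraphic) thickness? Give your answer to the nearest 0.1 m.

Two edge vectors: Pick A→Pick B = (830, 457, 438), Pick A→Pick C = (194, 708, -56).
Normal n = (Pick A→Pick B) × (Pick A→Pick C) = (-335696, 131452, 498982).
So ∂z/∂x = −n_x/n_z = 0.67276 and ∂z/∂y = −n_y/n_z = −0.26344.
|∇z| = √(a²+b²) = 0.72250, so dip δ = arctan(0.72250) = 35.85°.
True thickness = vertical thickness × cos δ = 27.6 × cos 35.85° = 22.4 m.

22.4 m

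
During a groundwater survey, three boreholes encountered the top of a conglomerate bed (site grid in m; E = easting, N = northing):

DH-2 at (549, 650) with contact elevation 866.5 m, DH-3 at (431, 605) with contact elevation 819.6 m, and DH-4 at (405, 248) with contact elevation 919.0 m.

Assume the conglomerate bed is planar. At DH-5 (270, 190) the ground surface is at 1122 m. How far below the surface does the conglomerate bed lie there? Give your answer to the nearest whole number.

255 m

Two edge vectors: DH-2→DH-3 = (-118, -45, -46.9), DH-2→DH-4 = (-144, -402, 52.5).
Normal n = (DH-2→DH-3) × (DH-2→DH-4) = (-21216.3, 12948.6, 40956).
So ∂z/∂E = −n_x/n_z = 0.51803 and ∂z/∂N = −n_y/n_z = −0.31616.
Intercept c from DH-2: 866.5 − 284.40 + 205.50 = 787.61.
At (270, 190): z_contact = 139.9 − 60.1 + 787.61 = 867.4 m.
Depth below ground = 1122 − 867.4 = 255 m.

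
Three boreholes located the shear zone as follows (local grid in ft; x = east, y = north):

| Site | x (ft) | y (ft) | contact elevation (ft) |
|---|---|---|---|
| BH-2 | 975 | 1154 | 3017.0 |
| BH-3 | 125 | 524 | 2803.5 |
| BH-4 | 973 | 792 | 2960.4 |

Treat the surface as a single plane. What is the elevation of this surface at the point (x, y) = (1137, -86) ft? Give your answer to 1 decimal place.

Let the plane be z = a·x + b·y + c.
BH-3−BH-2: −850a − 630b = −213.5;  BH-4−BH-2: −2a − 362b = −56.6.
Solving gives a = 0.135847, b = 0.155603.
Then c = 3017 − a·975 − b·1154 = 2704.98.
At (1137, -86): z = 154.5 − 13.4 + 2704.98 = 2846.1 ft.

2846.1 ft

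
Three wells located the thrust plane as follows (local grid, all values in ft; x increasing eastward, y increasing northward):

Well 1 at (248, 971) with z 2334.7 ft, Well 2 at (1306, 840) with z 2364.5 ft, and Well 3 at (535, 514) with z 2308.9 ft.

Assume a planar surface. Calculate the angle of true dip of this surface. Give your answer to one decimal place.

Let the plane be z = a·x + b·y + c.
Well 2−Well 1: 1058a − 131b = 29.8;  Well 3−Well 1: 287a − 457b = −25.8.
Solving gives a = 0.03812, b = 0.08040.
Gradient magnitude |∇z| = √(a² + b²) = √(0.00145 + 0.00646) = 0.08898.
True dip = arctan(0.08898) = 5.1°, dipping toward SSW (azimuth ≈ 205°).

5.1°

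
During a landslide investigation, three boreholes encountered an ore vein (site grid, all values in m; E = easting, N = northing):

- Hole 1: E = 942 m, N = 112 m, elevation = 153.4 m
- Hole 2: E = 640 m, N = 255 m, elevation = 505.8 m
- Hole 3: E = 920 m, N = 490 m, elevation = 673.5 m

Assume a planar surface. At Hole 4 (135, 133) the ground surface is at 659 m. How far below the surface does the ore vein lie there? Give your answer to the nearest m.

Two edge vectors: Hole 1→Hole 2 = (-302, 143, 352.4), Hole 1→Hole 3 = (-22, 378, 520.1).
Normal n = (Hole 1→Hole 2) × (Hole 1→Hole 3) = (-58832.9, 149317.4, -111010).
So ∂z/∂E = −n_x/n_z = −0.52998 and ∂z/∂N = −n_y/n_z = 1.34508.
Intercept c from Hole 1: 153.4 + 499.24 − 150.65 = 501.99.
At (135, 133): z_contact = −71.5 + 178.9 + 501.99 = 609.3 m.
Depth below ground = 659 − 609.3 = 50 m.

50 m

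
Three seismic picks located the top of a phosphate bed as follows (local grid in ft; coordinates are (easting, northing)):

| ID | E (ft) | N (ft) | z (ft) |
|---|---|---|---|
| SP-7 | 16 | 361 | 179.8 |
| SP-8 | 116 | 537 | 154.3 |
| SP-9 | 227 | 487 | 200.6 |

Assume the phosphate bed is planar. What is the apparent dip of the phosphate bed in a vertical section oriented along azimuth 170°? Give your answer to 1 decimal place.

Let the plane be z = a·E + b·N + c.
SP-8−SP-7: 100a + 176b = −25.5;  SP-9−SP-7: 211a + 126b = 20.8.
Solving gives a = 0.28015, b = −0.30406.
Unit vector along 170° is (sin 170°, cos 170°) = (0.1736, -0.9848).
Slope in that direction = a·(0.1736) + b·(-0.9848) = 0.34809.
Apparent dip = arctan|0.34809| = 19.2° (true dip is 22.5°, so apparent ≤ true as expected).

19.2°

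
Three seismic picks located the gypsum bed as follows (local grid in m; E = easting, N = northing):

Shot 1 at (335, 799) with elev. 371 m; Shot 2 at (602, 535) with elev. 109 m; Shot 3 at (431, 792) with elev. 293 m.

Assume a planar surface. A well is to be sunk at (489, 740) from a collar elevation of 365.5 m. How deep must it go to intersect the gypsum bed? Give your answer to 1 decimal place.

128.4 m

Let the plane be z = a·E + b·N + c.
Shot 2−Shot 1: 267a − 264b = −262;  Shot 3−Shot 1: 96a − 7b = −78.
Solving gives a = −0.79906, b = 0.18428.
Then c = 371 − a·335 − b·799 = 491.45.
At (489, 740): z_contact = −390.74 + 136.37 + 491.45 = 237.07 m.
Depth below ground = 365.5 − 237.07 = 128.4 m.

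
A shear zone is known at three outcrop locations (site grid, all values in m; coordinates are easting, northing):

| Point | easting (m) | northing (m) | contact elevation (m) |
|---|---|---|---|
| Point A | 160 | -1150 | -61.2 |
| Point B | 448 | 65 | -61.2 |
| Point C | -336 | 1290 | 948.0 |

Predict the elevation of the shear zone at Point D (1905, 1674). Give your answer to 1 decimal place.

Two edge vectors: Point A→Point B = (288, 1215, 0), Point A→Point C = (-496, 2440, 1009.2).
Normal n = (Point A→Point B) × (Point A→Point C) = (1226178, -290649.6, 1305360).
So ∂z/∂easting = −n_x/n_z = −0.939341 and ∂z/∂northing = −n_y/n_z = 0.222659.
Intercept c from Point A: -61.2 + 150.29 + 256.06 = 345.15.
At (1905, 1674): z = −1789.4 + 372.7 + 345.15 = -1071.6 m.

-1071.6 m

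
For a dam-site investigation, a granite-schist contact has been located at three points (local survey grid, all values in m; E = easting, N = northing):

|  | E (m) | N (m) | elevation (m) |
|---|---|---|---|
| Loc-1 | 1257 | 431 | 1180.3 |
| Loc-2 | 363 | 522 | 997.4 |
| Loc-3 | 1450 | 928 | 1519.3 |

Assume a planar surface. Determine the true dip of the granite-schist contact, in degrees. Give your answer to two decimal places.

Let the plane be z = a·E + b·N + c.
Loc-2−Loc-1: −894a + 91b = −182.9;  Loc-3−Loc-1: 193a + 497b = 339.
Solving gives a = 0.26360, b = 0.57973.
Gradient magnitude |∇z| = √(a² + b²) = √(0.06948 + 0.33609) = 0.63684.
True dip = arctan(0.63684) = 32.49°, dipping toward SSW (azimuth ≈ 204°).

32.49°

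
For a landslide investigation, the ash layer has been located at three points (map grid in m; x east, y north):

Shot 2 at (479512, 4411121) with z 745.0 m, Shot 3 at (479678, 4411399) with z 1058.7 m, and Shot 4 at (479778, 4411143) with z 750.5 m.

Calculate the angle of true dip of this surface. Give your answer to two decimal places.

49.64°

Two edge vectors: Shot 2→Shot 3 = (166, 278, 313.7), Shot 2→Shot 4 = (266, 22, 5.5).
Normal n = (Shot 2→Shot 3) × (Shot 2→Shot 4) = (-5372.4, 82531.2, -70296).
So ∂z/∂x = −n_x/n_z = −0.07643 and ∂z/∂y = −n_y/n_z = 1.17405.
Gradient magnitude |∇z| = √(a² + b²) = √(0.00584 + 1.37840) = 1.17654.
True dip = arctan(1.17654) = 49.64°, dipping toward S (azimuth ≈ 176°).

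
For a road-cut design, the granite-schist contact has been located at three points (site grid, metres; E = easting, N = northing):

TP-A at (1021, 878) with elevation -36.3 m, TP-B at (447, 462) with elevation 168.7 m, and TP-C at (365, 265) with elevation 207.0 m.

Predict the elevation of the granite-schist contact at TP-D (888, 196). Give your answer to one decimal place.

Two edge vectors: TP-A→TP-B = (-574, -416, 205), TP-A→TP-C = (-656, -613, 243.3).
Normal n = (TP-A→TP-B) × (TP-A→TP-C) = (24452.2, 5174.2, 78966).
So ∂z/∂E = −n_x/n_z = −0.309655 and ∂z/∂N = −n_y/n_z = −0.065524.
Intercept c from TP-A: -36.3 + 316.16 + 57.53 = 337.39.
At (888, 196): z = −275.0 − 12.8 + 337.39 = 49.6 m.

49.6 m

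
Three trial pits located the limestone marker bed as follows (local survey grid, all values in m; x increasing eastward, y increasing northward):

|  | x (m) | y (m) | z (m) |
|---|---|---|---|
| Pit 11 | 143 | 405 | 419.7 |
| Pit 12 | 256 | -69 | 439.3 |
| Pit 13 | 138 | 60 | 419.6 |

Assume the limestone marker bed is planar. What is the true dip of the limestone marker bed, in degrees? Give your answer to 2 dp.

9.35°

Let the plane be z = a·x + b·y + c.
Pit 12−Pit 11: 113a − 474b = 19.6;  Pit 13−Pit 11: −5a − 345b = −0.1.
Solving gives a = 0.16466, b = −0.00210.
Gradient magnitude |∇z| = √(a² + b²) = √(0.02711 + 0.00000) = 0.16467.
True dip = arctan(0.16467) = 9.35°, dipping toward W (azimuth ≈ 271°).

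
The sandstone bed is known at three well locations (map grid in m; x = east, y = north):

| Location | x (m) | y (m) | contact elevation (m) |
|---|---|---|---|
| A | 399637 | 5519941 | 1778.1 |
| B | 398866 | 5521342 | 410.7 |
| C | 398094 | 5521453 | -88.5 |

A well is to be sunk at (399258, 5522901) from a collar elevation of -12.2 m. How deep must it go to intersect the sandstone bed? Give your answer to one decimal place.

411.5 m

Let the plane be z = a·x + b·y + c.
B−A: −771a + 1401b = −1367.4;  C−A: −1543a + 1512b = −1866.6.
Solving gives a = 0.549801956, b = −0.673449459.
Then c = 1778.1 − a·399637 − b·5519941 = 3499458.18.
At (399258, 5522901): z_contact = 219512.83 − 3719394.69 + 3499458.18 = -423.69 m.
Depth below ground = -12.2 − (-423.69) = 411.5 m.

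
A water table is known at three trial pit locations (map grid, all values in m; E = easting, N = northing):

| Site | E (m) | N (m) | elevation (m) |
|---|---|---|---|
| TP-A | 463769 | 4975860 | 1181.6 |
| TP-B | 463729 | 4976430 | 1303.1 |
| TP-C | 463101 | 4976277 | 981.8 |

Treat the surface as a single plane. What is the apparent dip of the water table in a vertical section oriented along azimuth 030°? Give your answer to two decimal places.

Two edge vectors: TP-A→TP-B = (-40, 570, 121.5), TP-A→TP-C = (-668, 417, -199.8).
Normal n = (TP-A→TP-B) × (TP-A→TP-C) = (-164551.5, -89154, 364080).
So ∂z/∂E = −n_x/n_z = 0.45197 and ∂z/∂N = −n_y/n_z = 0.24487.
Unit vector along 030° is (sin 30°, cos 30°) = (0.5000, 0.8660).
Slope in that direction = a·(0.5000) + b·(0.8660) = 0.43805.
Apparent dip = arctan|0.43805| = 23.66° (true dip is 27.2°, so apparent ≤ true as expected).

23.66°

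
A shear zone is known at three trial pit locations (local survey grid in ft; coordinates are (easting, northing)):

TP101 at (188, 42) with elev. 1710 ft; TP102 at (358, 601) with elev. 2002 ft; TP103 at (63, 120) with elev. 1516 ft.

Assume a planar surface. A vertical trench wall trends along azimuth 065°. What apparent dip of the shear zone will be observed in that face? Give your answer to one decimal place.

Two edge vectors: TP101→TP102 = (170, 559, 292), TP101→TP103 = (-125, 78, -194).
Normal n = (TP101→TP102) × (TP101→TP103) = (-131222, -3520, 83135).
So ∂z/∂E = −n_x/n_z = 1.57842 and ∂z/∂N = −n_y/n_z = 0.04234.
Unit vector along 065° is (sin 65°, cos 65°) = (0.9063, 0.4226).
Slope in that direction = a·(0.9063) + b·(0.4226) = 1.44843.
Apparent dip = arctan|1.44843| = 55.4° (true dip is 57.7°, so apparent ≤ true as expected).

55.4°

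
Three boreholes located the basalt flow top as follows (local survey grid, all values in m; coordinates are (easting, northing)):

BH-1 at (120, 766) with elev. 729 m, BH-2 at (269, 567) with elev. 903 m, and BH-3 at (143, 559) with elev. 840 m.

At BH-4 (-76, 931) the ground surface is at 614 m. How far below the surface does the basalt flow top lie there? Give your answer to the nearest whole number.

68 m

Two edge vectors: BH-1→BH-2 = (149, -199, 174), BH-1→BH-3 = (23, -207, 111).
Normal n = (BH-1→BH-2) × (BH-1→BH-3) = (13929, -12537, -26266).
So ∂z/∂E = −n_x/n_z = 0.53031 and ∂z/∂N = −n_y/n_z = −0.47731.
Intercept c from BH-1: 729 − 63.64 + 365.62 = 1030.98.
At (-76, 931): z_contact = −40.3 − 444.4 + 1030.98 = 546.3 m.
Depth below ground = 614 − 546.3 = 68 m.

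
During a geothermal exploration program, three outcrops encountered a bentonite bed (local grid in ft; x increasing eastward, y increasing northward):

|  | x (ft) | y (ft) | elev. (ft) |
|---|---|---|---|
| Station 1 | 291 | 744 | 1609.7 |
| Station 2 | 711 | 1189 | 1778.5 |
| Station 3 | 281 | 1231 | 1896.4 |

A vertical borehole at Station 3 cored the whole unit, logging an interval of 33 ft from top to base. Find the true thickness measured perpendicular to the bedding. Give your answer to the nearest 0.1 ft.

28.0 ft

Two edge vectors: Station 1→Station 2 = (420, 445, 168.8), Station 1→Station 3 = (-10, 487, 286.7).
Normal n = (Station 1→Station 2) × (Station 1→Station 3) = (45375.9, -122102, 208990).
So ∂z/∂x = −n_x/n_z = −0.21712 and ∂z/∂y = −n_y/n_z = 0.58425.
|∇z| = √(a²+b²) = 0.62329, so dip δ = arctan(0.62329) = 31.93°.
True thickness = vertical thickness × cos δ = 33 × cos 31.93° = 28.0 ft.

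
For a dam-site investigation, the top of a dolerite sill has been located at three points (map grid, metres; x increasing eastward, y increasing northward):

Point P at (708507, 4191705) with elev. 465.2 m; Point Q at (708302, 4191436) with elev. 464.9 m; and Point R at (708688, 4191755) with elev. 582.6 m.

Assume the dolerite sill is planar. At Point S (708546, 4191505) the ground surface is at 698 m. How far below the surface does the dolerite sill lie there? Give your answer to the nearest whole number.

76 m

Two edge vectors: Point P→Point Q = (-205, -269, -0.3), Point P→Point R = (181, 50, 117.4).
Normal n = (Point P→Point Q) × (Point P→Point R) = (-31565.6, 24012.7, 38439).
So ∂z/∂x = −n_x/n_z = 0.82118682 and ∂z/∂y = −n_y/n_z = −0.62469627.
Intercept c from Point P: 465.2 − 581816.61 + 2618542.49 = 2037191.08.
At (708546, 4191505): z_contact = 581848.6 − 2618417.5 + 2037191.08 = 622.2 m.
Depth below ground = 698 − 622.2 = 76 m.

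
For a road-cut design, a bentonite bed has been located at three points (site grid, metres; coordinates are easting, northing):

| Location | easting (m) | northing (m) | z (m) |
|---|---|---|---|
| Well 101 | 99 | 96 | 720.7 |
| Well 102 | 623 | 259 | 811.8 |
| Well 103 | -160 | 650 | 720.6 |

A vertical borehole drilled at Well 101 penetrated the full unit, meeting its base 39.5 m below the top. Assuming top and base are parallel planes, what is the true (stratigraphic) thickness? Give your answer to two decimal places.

38.96 m

Let the plane be z = a·easting + b·northing + c.
Well 102−Well 101: 524a + 163b = 91.1;  Well 103−Well 101: −259a + 554b = −0.1.
Solving gives a = 0.15183, b = 0.07080.
|∇z| = √(a²+b²) = 0.16753, so dip δ = arctan(0.16753) = 9.51°.
True thickness = vertical thickness × cos δ = 39.5 × cos 9.51° = 38.96 m.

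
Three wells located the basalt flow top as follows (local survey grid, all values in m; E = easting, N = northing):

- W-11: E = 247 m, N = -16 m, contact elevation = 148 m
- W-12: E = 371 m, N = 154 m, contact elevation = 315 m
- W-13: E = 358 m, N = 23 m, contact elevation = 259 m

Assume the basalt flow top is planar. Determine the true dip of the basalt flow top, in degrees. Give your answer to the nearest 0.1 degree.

43.3°

Let the plane be z = a·E + b·N + c.
W-12−W-11: 124a + 170b = 167;  W-13−W-11: 111a + 39b = 111.
Solving gives a = 0.88050, b = 0.34010.
Gradient magnitude |∇z| = √(a² + b²) = √(0.77529 + 0.11567) = 0.94391.
True dip = arctan(0.94391) = 43.3°, dipping toward WSW (azimuth ≈ 249°).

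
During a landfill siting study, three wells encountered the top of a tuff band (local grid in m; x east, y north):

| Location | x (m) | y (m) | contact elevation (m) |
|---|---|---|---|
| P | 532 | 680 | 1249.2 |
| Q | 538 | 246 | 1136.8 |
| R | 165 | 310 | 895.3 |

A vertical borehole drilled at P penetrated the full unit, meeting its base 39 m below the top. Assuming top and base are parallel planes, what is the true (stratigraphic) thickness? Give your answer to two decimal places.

31.29 m

Let the plane be z = a·x + b·y + c.
Q−P: 6a − 434b = −112.4;  R−P: −367a − 370b = −353.9.
Solving gives a = 0.69354, b = 0.26857.
|∇z| = √(a²+b²) = 0.74372, so dip δ = arctan(0.74372) = 36.64°.
True thickness = vertical thickness × cos δ = 39 × cos 36.64° = 31.29 m.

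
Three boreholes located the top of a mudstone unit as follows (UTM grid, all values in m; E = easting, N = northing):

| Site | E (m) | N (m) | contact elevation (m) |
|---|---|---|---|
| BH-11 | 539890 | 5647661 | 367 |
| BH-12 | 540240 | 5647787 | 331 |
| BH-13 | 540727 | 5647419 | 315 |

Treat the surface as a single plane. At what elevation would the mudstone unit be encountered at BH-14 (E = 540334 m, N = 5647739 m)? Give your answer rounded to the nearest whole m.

Two edge vectors: BH-11→BH-12 = (350, 126, -36), BH-11→BH-13 = (837, -242, -52).
Normal n = (BH-11→BH-12) × (BH-11→BH-13) = (-15264, -11932, -190162).
So ∂z/∂E = −n_x/n_z = −0.08026840 and ∂z/∂N = −n_y/n_z = −0.06274650.
Intercept c from BH-11: 367 + 43336.11 + 354370.96 = 398074.07.
At (540334, 5647739): z = −43371.7 − 354375.9 + 398074.07 = 326.5 m.

326 m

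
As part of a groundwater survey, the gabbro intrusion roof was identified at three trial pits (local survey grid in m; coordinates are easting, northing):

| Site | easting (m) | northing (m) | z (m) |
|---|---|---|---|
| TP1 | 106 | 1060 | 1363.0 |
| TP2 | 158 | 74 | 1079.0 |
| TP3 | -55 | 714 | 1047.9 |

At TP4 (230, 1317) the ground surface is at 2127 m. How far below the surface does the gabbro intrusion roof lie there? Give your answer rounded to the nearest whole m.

Let the plane be z = a·easting + b·northing + c.
TP2−TP1: 52a − 986b = −284;  TP3−TP1: −161a − 346b = −315.1.
Solving gives a = 1.20192, b = 0.35142.
Then c = 1363 − a·106 − b·1060 = 863.09.
At (230, 1317): z_contact = 276.4 + 462.8 + 863.09 = 1602.4 m.
Depth below ground = 2127 − 1602.4 = 525 m.

525 m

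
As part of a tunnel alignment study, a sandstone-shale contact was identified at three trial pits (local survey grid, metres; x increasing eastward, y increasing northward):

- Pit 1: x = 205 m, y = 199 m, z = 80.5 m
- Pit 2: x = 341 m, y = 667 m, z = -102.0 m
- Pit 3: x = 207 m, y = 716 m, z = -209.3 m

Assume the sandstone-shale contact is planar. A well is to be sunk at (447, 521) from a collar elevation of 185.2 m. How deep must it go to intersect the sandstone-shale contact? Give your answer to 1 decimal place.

142.0 m

Let the plane be z = a·x + b·y + c.
Pit 2−Pit 1: 136a + 468b = −182.5;  Pit 3−Pit 1: 2a + 517b = −289.8.
Solving gives a = 0.59493, b = −0.56284.
Then c = 80.5 − a·205 − b·199 = 70.55.
At (447, 521): z_contact = 265.93 − 293.24 + 70.55 = 43.24 m.
Depth below ground = 185.2 − 43.24 = 142.0 m.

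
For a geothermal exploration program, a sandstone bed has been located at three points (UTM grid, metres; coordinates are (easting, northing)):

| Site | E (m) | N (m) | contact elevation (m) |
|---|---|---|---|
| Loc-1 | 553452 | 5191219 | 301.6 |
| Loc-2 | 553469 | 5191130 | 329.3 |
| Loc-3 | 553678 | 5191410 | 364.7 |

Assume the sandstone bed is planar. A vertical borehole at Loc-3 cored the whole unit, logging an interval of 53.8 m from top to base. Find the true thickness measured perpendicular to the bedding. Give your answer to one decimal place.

Let the plane be z = a·E + b·N + c.
Loc-2−Loc-1: 17a − 89b = 27.7;  Loc-3−Loc-1: 226a + 191b = 63.1.
Solving gives a = 0.46687, b = −0.22206.
|∇z| = √(a²+b²) = 0.51699, so dip δ = arctan(0.51699) = 27.34°.
True thickness = vertical thickness × cos δ = 53.8 × cos 27.34° = 47.8 m.

47.8 m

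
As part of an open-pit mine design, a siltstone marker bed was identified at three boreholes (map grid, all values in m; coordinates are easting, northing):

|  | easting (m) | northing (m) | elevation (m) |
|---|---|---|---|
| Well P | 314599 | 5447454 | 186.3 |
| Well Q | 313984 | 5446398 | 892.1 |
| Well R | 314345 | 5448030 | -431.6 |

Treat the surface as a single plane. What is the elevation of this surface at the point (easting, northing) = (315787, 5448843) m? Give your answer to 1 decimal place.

-592.3 m

Two edge vectors: Well P→Well Q = (-615, -1056, 705.8), Well P→Well R = (-254, 576, -617.9).
Normal n = (Well P→Well Q) × (Well P→Well R) = (245961.6, -559281.7, -622464).
So ∂z/∂easting = −n_x/n_z = 0.395141888 and ∂z/∂northing = −n_y/n_z = −0.898496459.
Intercept c from Well P: 186.3 − 124311.24 + 4894518.13 = 4770393.19.
At (315787, 5448843): z = 124780.7 − 4895766.1 + 4770393.19 = -592.3 m.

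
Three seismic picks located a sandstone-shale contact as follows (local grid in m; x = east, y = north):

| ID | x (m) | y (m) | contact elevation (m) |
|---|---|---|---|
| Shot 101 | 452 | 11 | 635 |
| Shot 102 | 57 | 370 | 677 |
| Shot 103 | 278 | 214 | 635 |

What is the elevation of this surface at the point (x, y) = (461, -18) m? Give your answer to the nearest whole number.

Two edge vectors: Shot 101→Shot 102 = (-395, 359, 42), Shot 101→Shot 103 = (-174, 203, 0).
Normal n = (Shot 101→Shot 102) × (Shot 101→Shot 103) = (-8526, -7308, -17719).
So ∂z/∂x = −n_x/n_z = −0.48118 and ∂z/∂y = −n_y/n_z = −0.41244.
Intercept c from Shot 101: 635 + 217.49 + 4.54 = 857.03.
At (461, -18): z = −221.8 + 7.4 + 857.03 = 642.6 m.

643 m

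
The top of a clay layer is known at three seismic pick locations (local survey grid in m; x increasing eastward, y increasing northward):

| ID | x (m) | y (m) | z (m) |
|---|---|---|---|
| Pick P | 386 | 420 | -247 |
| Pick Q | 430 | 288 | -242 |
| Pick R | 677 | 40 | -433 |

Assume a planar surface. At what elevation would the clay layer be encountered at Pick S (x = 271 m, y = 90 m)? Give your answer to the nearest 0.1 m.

39.9 m

Let the plane be z = a·x + b·y + c.
Pick Q−Pick P: 44a − 132b = 5;  Pick R−Pick P: 291a − 380b = −186.
Solving gives a = −1.21944, b = −0.44436.
Then c = -247 − a·386 − b·420 = 410.33.
At (271, 90): z = −330.5 − 40.0 + 410.33 = 39.9 m.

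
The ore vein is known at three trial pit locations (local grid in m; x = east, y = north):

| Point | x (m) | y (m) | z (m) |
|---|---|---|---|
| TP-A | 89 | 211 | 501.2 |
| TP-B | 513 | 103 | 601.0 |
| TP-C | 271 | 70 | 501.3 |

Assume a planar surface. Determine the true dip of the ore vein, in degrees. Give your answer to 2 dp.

29.75°

Let the plane be z = a·x + b·y + c.
TP-B−TP-A: 424a − 108b = 99.8;  TP-C−TP-A: 182a − 141b = 0.1.
Solving gives a = 0.35040, b = 0.45158.
Gradient magnitude |∇z| = √(a² + b²) = √(0.12278 + 0.20393) = 0.57159.
True dip = arctan(0.57159) = 29.75°, dipping toward SW (azimuth ≈ 218°).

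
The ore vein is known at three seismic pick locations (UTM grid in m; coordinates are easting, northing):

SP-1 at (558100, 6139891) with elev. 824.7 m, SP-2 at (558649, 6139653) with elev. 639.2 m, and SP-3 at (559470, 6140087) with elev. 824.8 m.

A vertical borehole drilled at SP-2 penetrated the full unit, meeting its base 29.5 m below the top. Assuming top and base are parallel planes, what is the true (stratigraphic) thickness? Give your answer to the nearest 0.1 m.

25.4 m

Two edge vectors: SP-1→SP-2 = (549, -238, -185.5), SP-1→SP-3 = (1370, 196, 0.1).
Normal n = (SP-1→SP-2) × (SP-1→SP-3) = (36334.2, -254189.9, 433664).
So ∂z/∂easting = −n_x/n_z = −0.08378 and ∂z/∂northing = −n_y/n_z = 0.58614.
|∇z| = √(a²+b²) = 0.59210, so dip δ = arctan(0.59210) = 30.63°.
True thickness = vertical thickness × cos δ = 29.5 × cos 30.63° = 25.4 m.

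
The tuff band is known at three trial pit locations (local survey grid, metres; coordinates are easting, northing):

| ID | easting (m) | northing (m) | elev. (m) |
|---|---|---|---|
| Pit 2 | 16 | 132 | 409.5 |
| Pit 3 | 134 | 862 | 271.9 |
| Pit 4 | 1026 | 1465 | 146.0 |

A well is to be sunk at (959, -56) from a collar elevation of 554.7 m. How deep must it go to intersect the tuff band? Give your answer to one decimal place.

Let the plane be z = a·easting + b·northing + c.
Pit 3−Pit 2: 118a + 730b = −137.6;  Pit 4−Pit 2: 1010a + 1333b = −263.5.
Solving gives a = −0.015404, b = −0.186003.
Then c = 409.5 − a·16 − b·132 = 434.30.
At (959, -56): z_contact = −14.77 + 10.42 + 434.30 = 429.94 m.
Depth below ground = 554.7 − 429.94 = 124.8 m.

124.8 m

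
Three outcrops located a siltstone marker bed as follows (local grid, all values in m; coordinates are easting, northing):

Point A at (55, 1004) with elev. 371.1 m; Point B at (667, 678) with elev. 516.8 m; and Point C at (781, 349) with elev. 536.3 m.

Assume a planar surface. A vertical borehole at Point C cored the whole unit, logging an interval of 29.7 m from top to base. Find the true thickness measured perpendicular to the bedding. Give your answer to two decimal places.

28.78 m

Two edge vectors: Point A→Point B = (612, -326, 145.7), Point A→Point C = (726, -655, 165.2).
Normal n = (Point A→Point B) × (Point A→Point C) = (41578.3, 4675.8, -164184).
So ∂z/∂easting = −n_x/n_z = 0.25324 and ∂z/∂northing = −n_y/n_z = 0.02848.
|∇z| = √(a²+b²) = 0.25484, so dip δ = arctan(0.25484) = 14.30°.
True thickness = vertical thickness × cos δ = 29.7 × cos 14.30° = 28.78 m.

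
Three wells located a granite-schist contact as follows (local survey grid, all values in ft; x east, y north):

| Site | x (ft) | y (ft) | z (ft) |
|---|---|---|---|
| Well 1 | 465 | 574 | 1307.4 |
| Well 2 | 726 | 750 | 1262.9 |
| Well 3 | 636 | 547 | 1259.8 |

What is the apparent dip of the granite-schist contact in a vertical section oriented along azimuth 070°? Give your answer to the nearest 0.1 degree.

11.2°

Two edge vectors: Well 1→Well 2 = (261, 176, -44.5), Well 1→Well 3 = (171, -27, -47.6).
Normal n = (Well 1→Well 2) × (Well 1→Well 3) = (-9579.1, 4814.1, -37143).
So ∂z/∂x = −n_x/n_z = −0.25790 and ∂z/∂y = −n_y/n_z = 0.12961.
Unit vector along 070° is (sin 70°, cos 70°) = (0.9397, 0.3420).
Slope in that direction = a·(0.9397) + b·(0.3420) = −0.19802.
Apparent dip = arctan|0.19802| = 11.2° (true dip is 16.1°, so apparent ≤ true as expected).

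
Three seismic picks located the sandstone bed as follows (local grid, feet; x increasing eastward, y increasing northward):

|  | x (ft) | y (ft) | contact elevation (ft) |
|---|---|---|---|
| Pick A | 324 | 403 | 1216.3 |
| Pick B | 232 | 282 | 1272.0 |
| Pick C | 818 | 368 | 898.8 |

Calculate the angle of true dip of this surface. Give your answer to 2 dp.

Let the plane be z = a·x + b·y + c.
Pick B−Pick A: −92a − 121b = 55.7;  Pick C−Pick A: 494a − 35b = −317.5.
Solving gives a = −0.64081, b = 0.02689.
Gradient magnitude |∇z| = √(a² + b²) = √(0.41063 + 0.00072) = 0.64137.
True dip = arctan(0.64137) = 32.67°, dipping toward E (azimuth ≈ 092°).

32.67°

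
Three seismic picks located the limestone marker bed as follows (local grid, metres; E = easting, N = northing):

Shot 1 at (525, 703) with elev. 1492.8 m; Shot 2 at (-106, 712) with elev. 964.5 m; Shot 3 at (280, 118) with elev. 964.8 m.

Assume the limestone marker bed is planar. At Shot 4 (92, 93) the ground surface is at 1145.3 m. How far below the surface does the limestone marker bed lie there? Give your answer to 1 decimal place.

Let the plane be z = a·E + b·N + c.
Shot 2−Shot 1: −631a + 9b = −528.3;  Shot 3−Shot 1: −245a − 585b = −528.
Solving gives a = 0.84507, b = 0.54865.
Then c = 1492.8 − a·525 − b·703 = 663.44.
At (92, 93): z_contact = 77.75 + 51.02 + 663.44 = 792.21 m.
Depth below ground = 1145.3 − 792.21 = 353.1 m.

353.1 m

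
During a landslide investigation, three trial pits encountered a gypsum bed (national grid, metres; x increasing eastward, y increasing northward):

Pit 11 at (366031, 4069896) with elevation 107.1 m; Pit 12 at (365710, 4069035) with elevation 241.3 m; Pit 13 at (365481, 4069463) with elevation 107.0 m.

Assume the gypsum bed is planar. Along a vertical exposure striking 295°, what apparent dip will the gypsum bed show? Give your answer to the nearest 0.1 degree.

Two edge vectors: Pit 11→Pit 12 = (-321, -861, 134.2), Pit 11→Pit 13 = (-550, -433, -0.1).
Normal n = (Pit 11→Pit 12) × (Pit 11→Pit 13) = (58194.7, -73842.1, -334557).
So ∂z/∂x = −n_x/n_z = 0.17395 and ∂z/∂y = −n_y/n_z = −0.22072.
Unit vector along 295° is (sin 295°, cos 295°) = (-0.9063, 0.4226).
Slope in that direction = a·(-0.9063) + b·(0.4226) = −0.25093.
Apparent dip = arctan|0.25093| = 14.1° (true dip is 15.7°, so apparent ≤ true as expected).

14.1°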